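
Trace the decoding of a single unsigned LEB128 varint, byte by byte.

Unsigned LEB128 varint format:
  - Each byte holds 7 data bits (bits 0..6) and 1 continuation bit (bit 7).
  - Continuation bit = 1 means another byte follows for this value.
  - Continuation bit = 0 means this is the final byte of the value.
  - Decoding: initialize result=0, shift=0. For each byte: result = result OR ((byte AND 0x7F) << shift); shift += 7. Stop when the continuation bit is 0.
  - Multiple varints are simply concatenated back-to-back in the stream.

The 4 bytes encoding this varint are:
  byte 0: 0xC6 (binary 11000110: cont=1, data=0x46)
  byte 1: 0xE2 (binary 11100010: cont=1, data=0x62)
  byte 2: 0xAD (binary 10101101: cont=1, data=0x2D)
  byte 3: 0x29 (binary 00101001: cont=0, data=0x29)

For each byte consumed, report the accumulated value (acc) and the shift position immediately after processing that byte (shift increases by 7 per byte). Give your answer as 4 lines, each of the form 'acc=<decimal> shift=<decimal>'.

Answer: acc=70 shift=7
acc=12614 shift=14
acc=749894 shift=21
acc=86733126 shift=28

Derivation:
byte 0=0xC6: payload=0x46=70, contrib = 70<<0 = 70; acc -> 70, shift -> 7
byte 1=0xE2: payload=0x62=98, contrib = 98<<7 = 12544; acc -> 12614, shift -> 14
byte 2=0xAD: payload=0x2D=45, contrib = 45<<14 = 737280; acc -> 749894, shift -> 21
byte 3=0x29: payload=0x29=41, contrib = 41<<21 = 85983232; acc -> 86733126, shift -> 28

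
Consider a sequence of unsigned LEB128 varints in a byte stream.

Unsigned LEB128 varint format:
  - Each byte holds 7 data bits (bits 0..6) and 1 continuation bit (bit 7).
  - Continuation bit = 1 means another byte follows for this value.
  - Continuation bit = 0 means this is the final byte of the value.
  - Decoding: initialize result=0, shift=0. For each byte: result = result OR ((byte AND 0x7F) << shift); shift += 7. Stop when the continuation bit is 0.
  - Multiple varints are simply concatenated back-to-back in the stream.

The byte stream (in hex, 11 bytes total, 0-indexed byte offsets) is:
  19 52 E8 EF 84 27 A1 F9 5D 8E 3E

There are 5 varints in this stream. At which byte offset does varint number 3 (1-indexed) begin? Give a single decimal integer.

  byte[0]=0x19 cont=0 payload=0x19=25: acc |= 25<<0 -> acc=25 shift=7 [end]
Varint 1: bytes[0:1] = 19 -> value 25 (1 byte(s))
  byte[1]=0x52 cont=0 payload=0x52=82: acc |= 82<<0 -> acc=82 shift=7 [end]
Varint 2: bytes[1:2] = 52 -> value 82 (1 byte(s))
  byte[2]=0xE8 cont=1 payload=0x68=104: acc |= 104<<0 -> acc=104 shift=7
  byte[3]=0xEF cont=1 payload=0x6F=111: acc |= 111<<7 -> acc=14312 shift=14
  byte[4]=0x84 cont=1 payload=0x04=4: acc |= 4<<14 -> acc=79848 shift=21
  byte[5]=0x27 cont=0 payload=0x27=39: acc |= 39<<21 -> acc=81868776 shift=28 [end]
Varint 3: bytes[2:6] = E8 EF 84 27 -> value 81868776 (4 byte(s))
  byte[6]=0xA1 cont=1 payload=0x21=33: acc |= 33<<0 -> acc=33 shift=7
  byte[7]=0xF9 cont=1 payload=0x79=121: acc |= 121<<7 -> acc=15521 shift=14
  byte[8]=0x5D cont=0 payload=0x5D=93: acc |= 93<<14 -> acc=1539233 shift=21 [end]
Varint 4: bytes[6:9] = A1 F9 5D -> value 1539233 (3 byte(s))
  byte[9]=0x8E cont=1 payload=0x0E=14: acc |= 14<<0 -> acc=14 shift=7
  byte[10]=0x3E cont=0 payload=0x3E=62: acc |= 62<<7 -> acc=7950 shift=14 [end]
Varint 5: bytes[9:11] = 8E 3E -> value 7950 (2 byte(s))

Answer: 2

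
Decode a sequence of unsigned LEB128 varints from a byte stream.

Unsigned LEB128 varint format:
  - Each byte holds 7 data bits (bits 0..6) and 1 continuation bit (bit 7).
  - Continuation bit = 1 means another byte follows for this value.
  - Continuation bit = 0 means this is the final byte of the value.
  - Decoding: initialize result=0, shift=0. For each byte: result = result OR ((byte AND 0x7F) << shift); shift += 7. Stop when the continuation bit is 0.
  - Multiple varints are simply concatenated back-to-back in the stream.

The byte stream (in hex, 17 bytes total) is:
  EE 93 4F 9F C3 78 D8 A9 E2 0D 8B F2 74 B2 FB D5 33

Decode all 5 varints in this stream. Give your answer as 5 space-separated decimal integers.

Answer: 1296878 1974687 28873944 1915147 108363186

Derivation:
  byte[0]=0xEE cont=1 payload=0x6E=110: acc |= 110<<0 -> acc=110 shift=7
  byte[1]=0x93 cont=1 payload=0x13=19: acc |= 19<<7 -> acc=2542 shift=14
  byte[2]=0x4F cont=0 payload=0x4F=79: acc |= 79<<14 -> acc=1296878 shift=21 [end]
Varint 1: bytes[0:3] = EE 93 4F -> value 1296878 (3 byte(s))
  byte[3]=0x9F cont=1 payload=0x1F=31: acc |= 31<<0 -> acc=31 shift=7
  byte[4]=0xC3 cont=1 payload=0x43=67: acc |= 67<<7 -> acc=8607 shift=14
  byte[5]=0x78 cont=0 payload=0x78=120: acc |= 120<<14 -> acc=1974687 shift=21 [end]
Varint 2: bytes[3:6] = 9F C3 78 -> value 1974687 (3 byte(s))
  byte[6]=0xD8 cont=1 payload=0x58=88: acc |= 88<<0 -> acc=88 shift=7
  byte[7]=0xA9 cont=1 payload=0x29=41: acc |= 41<<7 -> acc=5336 shift=14
  byte[8]=0xE2 cont=1 payload=0x62=98: acc |= 98<<14 -> acc=1610968 shift=21
  byte[9]=0x0D cont=0 payload=0x0D=13: acc |= 13<<21 -> acc=28873944 shift=28 [end]
Varint 3: bytes[6:10] = D8 A9 E2 0D -> value 28873944 (4 byte(s))
  byte[10]=0x8B cont=1 payload=0x0B=11: acc |= 11<<0 -> acc=11 shift=7
  byte[11]=0xF2 cont=1 payload=0x72=114: acc |= 114<<7 -> acc=14603 shift=14
  byte[12]=0x74 cont=0 payload=0x74=116: acc |= 116<<14 -> acc=1915147 shift=21 [end]
Varint 4: bytes[10:13] = 8B F2 74 -> value 1915147 (3 byte(s))
  byte[13]=0xB2 cont=1 payload=0x32=50: acc |= 50<<0 -> acc=50 shift=7
  byte[14]=0xFB cont=1 payload=0x7B=123: acc |= 123<<7 -> acc=15794 shift=14
  byte[15]=0xD5 cont=1 payload=0x55=85: acc |= 85<<14 -> acc=1408434 shift=21
  byte[16]=0x33 cont=0 payload=0x33=51: acc |= 51<<21 -> acc=108363186 shift=28 [end]
Varint 5: bytes[13:17] = B2 FB D5 33 -> value 108363186 (4 byte(s))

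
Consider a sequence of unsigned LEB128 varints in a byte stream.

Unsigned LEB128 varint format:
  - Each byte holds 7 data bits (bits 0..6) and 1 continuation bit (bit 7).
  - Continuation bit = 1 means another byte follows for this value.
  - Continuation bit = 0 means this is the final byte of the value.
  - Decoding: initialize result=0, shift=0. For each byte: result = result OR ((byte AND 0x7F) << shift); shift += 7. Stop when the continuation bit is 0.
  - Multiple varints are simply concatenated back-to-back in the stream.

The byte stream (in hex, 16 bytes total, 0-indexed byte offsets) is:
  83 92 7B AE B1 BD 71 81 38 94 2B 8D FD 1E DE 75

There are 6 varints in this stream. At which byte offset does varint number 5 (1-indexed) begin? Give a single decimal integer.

Answer: 11

Derivation:
  byte[0]=0x83 cont=1 payload=0x03=3: acc |= 3<<0 -> acc=3 shift=7
  byte[1]=0x92 cont=1 payload=0x12=18: acc |= 18<<7 -> acc=2307 shift=14
  byte[2]=0x7B cont=0 payload=0x7B=123: acc |= 123<<14 -> acc=2017539 shift=21 [end]
Varint 1: bytes[0:3] = 83 92 7B -> value 2017539 (3 byte(s))
  byte[3]=0xAE cont=1 payload=0x2E=46: acc |= 46<<0 -> acc=46 shift=7
  byte[4]=0xB1 cont=1 payload=0x31=49: acc |= 49<<7 -> acc=6318 shift=14
  byte[5]=0xBD cont=1 payload=0x3D=61: acc |= 61<<14 -> acc=1005742 shift=21
  byte[6]=0x71 cont=0 payload=0x71=113: acc |= 113<<21 -> acc=237983918 shift=28 [end]
Varint 2: bytes[3:7] = AE B1 BD 71 -> value 237983918 (4 byte(s))
  byte[7]=0x81 cont=1 payload=0x01=1: acc |= 1<<0 -> acc=1 shift=7
  byte[8]=0x38 cont=0 payload=0x38=56: acc |= 56<<7 -> acc=7169 shift=14 [end]
Varint 3: bytes[7:9] = 81 38 -> value 7169 (2 byte(s))
  byte[9]=0x94 cont=1 payload=0x14=20: acc |= 20<<0 -> acc=20 shift=7
  byte[10]=0x2B cont=0 payload=0x2B=43: acc |= 43<<7 -> acc=5524 shift=14 [end]
Varint 4: bytes[9:11] = 94 2B -> value 5524 (2 byte(s))
  byte[11]=0x8D cont=1 payload=0x0D=13: acc |= 13<<0 -> acc=13 shift=7
  byte[12]=0xFD cont=1 payload=0x7D=125: acc |= 125<<7 -> acc=16013 shift=14
  byte[13]=0x1E cont=0 payload=0x1E=30: acc |= 30<<14 -> acc=507533 shift=21 [end]
Varint 5: bytes[11:14] = 8D FD 1E -> value 507533 (3 byte(s))
  byte[14]=0xDE cont=1 payload=0x5E=94: acc |= 94<<0 -> acc=94 shift=7
  byte[15]=0x75 cont=0 payload=0x75=117: acc |= 117<<7 -> acc=15070 shift=14 [end]
Varint 6: bytes[14:16] = DE 75 -> value 15070 (2 byte(s))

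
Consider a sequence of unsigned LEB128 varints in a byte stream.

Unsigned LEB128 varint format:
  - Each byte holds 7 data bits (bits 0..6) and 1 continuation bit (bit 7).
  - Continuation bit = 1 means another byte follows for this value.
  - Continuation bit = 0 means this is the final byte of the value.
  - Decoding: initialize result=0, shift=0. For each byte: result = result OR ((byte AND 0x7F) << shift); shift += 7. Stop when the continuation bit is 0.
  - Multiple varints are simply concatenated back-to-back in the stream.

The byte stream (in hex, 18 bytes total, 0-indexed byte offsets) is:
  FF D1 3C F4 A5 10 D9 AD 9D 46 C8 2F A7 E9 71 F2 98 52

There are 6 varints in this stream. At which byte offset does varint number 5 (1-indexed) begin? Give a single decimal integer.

  byte[0]=0xFF cont=1 payload=0x7F=127: acc |= 127<<0 -> acc=127 shift=7
  byte[1]=0xD1 cont=1 payload=0x51=81: acc |= 81<<7 -> acc=10495 shift=14
  byte[2]=0x3C cont=0 payload=0x3C=60: acc |= 60<<14 -> acc=993535 shift=21 [end]
Varint 1: bytes[0:3] = FF D1 3C -> value 993535 (3 byte(s))
  byte[3]=0xF4 cont=1 payload=0x74=116: acc |= 116<<0 -> acc=116 shift=7
  byte[4]=0xA5 cont=1 payload=0x25=37: acc |= 37<<7 -> acc=4852 shift=14
  byte[5]=0x10 cont=0 payload=0x10=16: acc |= 16<<14 -> acc=266996 shift=21 [end]
Varint 2: bytes[3:6] = F4 A5 10 -> value 266996 (3 byte(s))
  byte[6]=0xD9 cont=1 payload=0x59=89: acc |= 89<<0 -> acc=89 shift=7
  byte[7]=0xAD cont=1 payload=0x2D=45: acc |= 45<<7 -> acc=5849 shift=14
  byte[8]=0x9D cont=1 payload=0x1D=29: acc |= 29<<14 -> acc=480985 shift=21
  byte[9]=0x46 cont=0 payload=0x46=70: acc |= 70<<21 -> acc=147281625 shift=28 [end]
Varint 3: bytes[6:10] = D9 AD 9D 46 -> value 147281625 (4 byte(s))
  byte[10]=0xC8 cont=1 payload=0x48=72: acc |= 72<<0 -> acc=72 shift=7
  byte[11]=0x2F cont=0 payload=0x2F=47: acc |= 47<<7 -> acc=6088 shift=14 [end]
Varint 4: bytes[10:12] = C8 2F -> value 6088 (2 byte(s))
  byte[12]=0xA7 cont=1 payload=0x27=39: acc |= 39<<0 -> acc=39 shift=7
  byte[13]=0xE9 cont=1 payload=0x69=105: acc |= 105<<7 -> acc=13479 shift=14
  byte[14]=0x71 cont=0 payload=0x71=113: acc |= 113<<14 -> acc=1864871 shift=21 [end]
Varint 5: bytes[12:15] = A7 E9 71 -> value 1864871 (3 byte(s))
  byte[15]=0xF2 cont=1 payload=0x72=114: acc |= 114<<0 -> acc=114 shift=7
  byte[16]=0x98 cont=1 payload=0x18=24: acc |= 24<<7 -> acc=3186 shift=14
  byte[17]=0x52 cont=0 payload=0x52=82: acc |= 82<<14 -> acc=1346674 shift=21 [end]
Varint 6: bytes[15:18] = F2 98 52 -> value 1346674 (3 byte(s))

Answer: 12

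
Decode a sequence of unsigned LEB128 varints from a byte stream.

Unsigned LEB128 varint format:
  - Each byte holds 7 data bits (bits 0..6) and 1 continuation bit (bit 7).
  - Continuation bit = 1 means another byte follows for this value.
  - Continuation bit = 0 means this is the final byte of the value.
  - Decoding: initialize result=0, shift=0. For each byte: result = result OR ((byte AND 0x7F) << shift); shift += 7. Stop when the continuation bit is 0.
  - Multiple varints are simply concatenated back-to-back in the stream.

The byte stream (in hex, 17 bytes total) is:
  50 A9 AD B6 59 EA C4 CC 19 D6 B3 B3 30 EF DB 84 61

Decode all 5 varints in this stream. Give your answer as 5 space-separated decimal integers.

  byte[0]=0x50 cont=0 payload=0x50=80: acc |= 80<<0 -> acc=80 shift=7 [end]
Varint 1: bytes[0:1] = 50 -> value 80 (1 byte(s))
  byte[1]=0xA9 cont=1 payload=0x29=41: acc |= 41<<0 -> acc=41 shift=7
  byte[2]=0xAD cont=1 payload=0x2D=45: acc |= 45<<7 -> acc=5801 shift=14
  byte[3]=0xB6 cont=1 payload=0x36=54: acc |= 54<<14 -> acc=890537 shift=21
  byte[4]=0x59 cont=0 payload=0x59=89: acc |= 89<<21 -> acc=187537065 shift=28 [end]
Varint 2: bytes[1:5] = A9 AD B6 59 -> value 187537065 (4 byte(s))
  byte[5]=0xEA cont=1 payload=0x6A=106: acc |= 106<<0 -> acc=106 shift=7
  byte[6]=0xC4 cont=1 payload=0x44=68: acc |= 68<<7 -> acc=8810 shift=14
  byte[7]=0xCC cont=1 payload=0x4C=76: acc |= 76<<14 -> acc=1253994 shift=21
  byte[8]=0x19 cont=0 payload=0x19=25: acc |= 25<<21 -> acc=53682794 shift=28 [end]
Varint 3: bytes[5:9] = EA C4 CC 19 -> value 53682794 (4 byte(s))
  byte[9]=0xD6 cont=1 payload=0x56=86: acc |= 86<<0 -> acc=86 shift=7
  byte[10]=0xB3 cont=1 payload=0x33=51: acc |= 51<<7 -> acc=6614 shift=14
  byte[11]=0xB3 cont=1 payload=0x33=51: acc |= 51<<14 -> acc=842198 shift=21
  byte[12]=0x30 cont=0 payload=0x30=48: acc |= 48<<21 -> acc=101505494 shift=28 [end]
Varint 4: bytes[9:13] = D6 B3 B3 30 -> value 101505494 (4 byte(s))
  byte[13]=0xEF cont=1 payload=0x6F=111: acc |= 111<<0 -> acc=111 shift=7
  byte[14]=0xDB cont=1 payload=0x5B=91: acc |= 91<<7 -> acc=11759 shift=14
  byte[15]=0x84 cont=1 payload=0x04=4: acc |= 4<<14 -> acc=77295 shift=21
  byte[16]=0x61 cont=0 payload=0x61=97: acc |= 97<<21 -> acc=203501039 shift=28 [end]
Varint 5: bytes[13:17] = EF DB 84 61 -> value 203501039 (4 byte(s))

Answer: 80 187537065 53682794 101505494 203501039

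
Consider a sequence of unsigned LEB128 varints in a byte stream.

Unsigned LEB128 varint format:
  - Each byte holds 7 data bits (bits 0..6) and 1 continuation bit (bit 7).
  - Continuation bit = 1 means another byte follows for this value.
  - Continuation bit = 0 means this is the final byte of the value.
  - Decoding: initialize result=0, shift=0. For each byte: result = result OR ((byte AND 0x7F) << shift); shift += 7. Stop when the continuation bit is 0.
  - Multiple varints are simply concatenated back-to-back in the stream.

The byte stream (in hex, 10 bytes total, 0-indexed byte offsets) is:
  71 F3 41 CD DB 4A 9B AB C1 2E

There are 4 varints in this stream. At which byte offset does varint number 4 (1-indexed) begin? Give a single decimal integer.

  byte[0]=0x71 cont=0 payload=0x71=113: acc |= 113<<0 -> acc=113 shift=7 [end]
Varint 1: bytes[0:1] = 71 -> value 113 (1 byte(s))
  byte[1]=0xF3 cont=1 payload=0x73=115: acc |= 115<<0 -> acc=115 shift=7
  byte[2]=0x41 cont=0 payload=0x41=65: acc |= 65<<7 -> acc=8435 shift=14 [end]
Varint 2: bytes[1:3] = F3 41 -> value 8435 (2 byte(s))
  byte[3]=0xCD cont=1 payload=0x4D=77: acc |= 77<<0 -> acc=77 shift=7
  byte[4]=0xDB cont=1 payload=0x5B=91: acc |= 91<<7 -> acc=11725 shift=14
  byte[5]=0x4A cont=0 payload=0x4A=74: acc |= 74<<14 -> acc=1224141 shift=21 [end]
Varint 3: bytes[3:6] = CD DB 4A -> value 1224141 (3 byte(s))
  byte[6]=0x9B cont=1 payload=0x1B=27: acc |= 27<<0 -> acc=27 shift=7
  byte[7]=0xAB cont=1 payload=0x2B=43: acc |= 43<<7 -> acc=5531 shift=14
  byte[8]=0xC1 cont=1 payload=0x41=65: acc |= 65<<14 -> acc=1070491 shift=21
  byte[9]=0x2E cont=0 payload=0x2E=46: acc |= 46<<21 -> acc=97539483 shift=28 [end]
Varint 4: bytes[6:10] = 9B AB C1 2E -> value 97539483 (4 byte(s))

Answer: 6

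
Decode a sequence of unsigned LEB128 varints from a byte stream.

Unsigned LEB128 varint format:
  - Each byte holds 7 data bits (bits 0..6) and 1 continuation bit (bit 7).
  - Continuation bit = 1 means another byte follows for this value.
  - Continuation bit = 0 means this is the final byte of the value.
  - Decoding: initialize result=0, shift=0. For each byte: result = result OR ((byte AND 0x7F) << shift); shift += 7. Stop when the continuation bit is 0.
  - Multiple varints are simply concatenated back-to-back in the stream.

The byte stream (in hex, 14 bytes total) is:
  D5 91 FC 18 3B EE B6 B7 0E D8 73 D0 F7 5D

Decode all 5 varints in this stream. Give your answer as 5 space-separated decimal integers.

  byte[0]=0xD5 cont=1 payload=0x55=85: acc |= 85<<0 -> acc=85 shift=7
  byte[1]=0x91 cont=1 payload=0x11=17: acc |= 17<<7 -> acc=2261 shift=14
  byte[2]=0xFC cont=1 payload=0x7C=124: acc |= 124<<14 -> acc=2033877 shift=21
  byte[3]=0x18 cont=0 payload=0x18=24: acc |= 24<<21 -> acc=52365525 shift=28 [end]
Varint 1: bytes[0:4] = D5 91 FC 18 -> value 52365525 (4 byte(s))
  byte[4]=0x3B cont=0 payload=0x3B=59: acc |= 59<<0 -> acc=59 shift=7 [end]
Varint 2: bytes[4:5] = 3B -> value 59 (1 byte(s))
  byte[5]=0xEE cont=1 payload=0x6E=110: acc |= 110<<0 -> acc=110 shift=7
  byte[6]=0xB6 cont=1 payload=0x36=54: acc |= 54<<7 -> acc=7022 shift=14
  byte[7]=0xB7 cont=1 payload=0x37=55: acc |= 55<<14 -> acc=908142 shift=21
  byte[8]=0x0E cont=0 payload=0x0E=14: acc |= 14<<21 -> acc=30268270 shift=28 [end]
Varint 3: bytes[5:9] = EE B6 B7 0E -> value 30268270 (4 byte(s))
  byte[9]=0xD8 cont=1 payload=0x58=88: acc |= 88<<0 -> acc=88 shift=7
  byte[10]=0x73 cont=0 payload=0x73=115: acc |= 115<<7 -> acc=14808 shift=14 [end]
Varint 4: bytes[9:11] = D8 73 -> value 14808 (2 byte(s))
  byte[11]=0xD0 cont=1 payload=0x50=80: acc |= 80<<0 -> acc=80 shift=7
  byte[12]=0xF7 cont=1 payload=0x77=119: acc |= 119<<7 -> acc=15312 shift=14
  byte[13]=0x5D cont=0 payload=0x5D=93: acc |= 93<<14 -> acc=1539024 shift=21 [end]
Varint 5: bytes[11:14] = D0 F7 5D -> value 1539024 (3 byte(s))

Answer: 52365525 59 30268270 14808 1539024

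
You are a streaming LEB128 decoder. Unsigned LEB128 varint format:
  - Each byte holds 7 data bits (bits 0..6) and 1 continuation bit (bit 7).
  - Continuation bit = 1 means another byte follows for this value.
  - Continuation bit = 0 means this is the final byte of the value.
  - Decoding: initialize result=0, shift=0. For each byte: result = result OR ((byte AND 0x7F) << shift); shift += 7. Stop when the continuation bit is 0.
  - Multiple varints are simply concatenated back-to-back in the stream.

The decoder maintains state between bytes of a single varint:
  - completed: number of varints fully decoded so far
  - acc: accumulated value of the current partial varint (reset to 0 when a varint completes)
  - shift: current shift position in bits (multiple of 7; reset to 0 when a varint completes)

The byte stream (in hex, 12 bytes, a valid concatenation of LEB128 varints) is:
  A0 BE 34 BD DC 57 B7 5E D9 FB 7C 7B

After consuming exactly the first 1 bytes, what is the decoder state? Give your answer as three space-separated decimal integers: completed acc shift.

byte[0]=0xA0 cont=1 payload=0x20: acc |= 32<<0 -> completed=0 acc=32 shift=7

Answer: 0 32 7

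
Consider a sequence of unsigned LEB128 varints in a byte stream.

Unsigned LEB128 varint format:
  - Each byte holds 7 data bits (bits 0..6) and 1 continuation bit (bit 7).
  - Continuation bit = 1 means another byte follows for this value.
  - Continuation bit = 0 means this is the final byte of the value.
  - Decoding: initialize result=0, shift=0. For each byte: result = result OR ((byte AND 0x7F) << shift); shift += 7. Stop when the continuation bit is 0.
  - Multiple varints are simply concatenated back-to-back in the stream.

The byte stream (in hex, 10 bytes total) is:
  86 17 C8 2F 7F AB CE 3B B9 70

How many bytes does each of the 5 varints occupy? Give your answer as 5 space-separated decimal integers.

  byte[0]=0x86 cont=1 payload=0x06=6: acc |= 6<<0 -> acc=6 shift=7
  byte[1]=0x17 cont=0 payload=0x17=23: acc |= 23<<7 -> acc=2950 shift=14 [end]
Varint 1: bytes[0:2] = 86 17 -> value 2950 (2 byte(s))
  byte[2]=0xC8 cont=1 payload=0x48=72: acc |= 72<<0 -> acc=72 shift=7
  byte[3]=0x2F cont=0 payload=0x2F=47: acc |= 47<<7 -> acc=6088 shift=14 [end]
Varint 2: bytes[2:4] = C8 2F -> value 6088 (2 byte(s))
  byte[4]=0x7F cont=0 payload=0x7F=127: acc |= 127<<0 -> acc=127 shift=7 [end]
Varint 3: bytes[4:5] = 7F -> value 127 (1 byte(s))
  byte[5]=0xAB cont=1 payload=0x2B=43: acc |= 43<<0 -> acc=43 shift=7
  byte[6]=0xCE cont=1 payload=0x4E=78: acc |= 78<<7 -> acc=10027 shift=14
  byte[7]=0x3B cont=0 payload=0x3B=59: acc |= 59<<14 -> acc=976683 shift=21 [end]
Varint 4: bytes[5:8] = AB CE 3B -> value 976683 (3 byte(s))
  byte[8]=0xB9 cont=1 payload=0x39=57: acc |= 57<<0 -> acc=57 shift=7
  byte[9]=0x70 cont=0 payload=0x70=112: acc |= 112<<7 -> acc=14393 shift=14 [end]
Varint 5: bytes[8:10] = B9 70 -> value 14393 (2 byte(s))

Answer: 2 2 1 3 2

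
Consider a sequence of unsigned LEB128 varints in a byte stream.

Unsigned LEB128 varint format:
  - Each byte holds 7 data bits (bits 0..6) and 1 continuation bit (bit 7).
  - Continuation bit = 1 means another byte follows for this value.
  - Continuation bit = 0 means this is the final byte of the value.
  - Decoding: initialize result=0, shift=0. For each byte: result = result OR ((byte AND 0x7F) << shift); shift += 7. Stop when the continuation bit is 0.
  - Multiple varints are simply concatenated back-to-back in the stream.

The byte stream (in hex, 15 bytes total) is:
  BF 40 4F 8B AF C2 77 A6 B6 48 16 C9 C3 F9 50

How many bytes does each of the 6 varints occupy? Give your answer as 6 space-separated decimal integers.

Answer: 2 1 4 3 1 4

Derivation:
  byte[0]=0xBF cont=1 payload=0x3F=63: acc |= 63<<0 -> acc=63 shift=7
  byte[1]=0x40 cont=0 payload=0x40=64: acc |= 64<<7 -> acc=8255 shift=14 [end]
Varint 1: bytes[0:2] = BF 40 -> value 8255 (2 byte(s))
  byte[2]=0x4F cont=0 payload=0x4F=79: acc |= 79<<0 -> acc=79 shift=7 [end]
Varint 2: bytes[2:3] = 4F -> value 79 (1 byte(s))
  byte[3]=0x8B cont=1 payload=0x0B=11: acc |= 11<<0 -> acc=11 shift=7
  byte[4]=0xAF cont=1 payload=0x2F=47: acc |= 47<<7 -> acc=6027 shift=14
  byte[5]=0xC2 cont=1 payload=0x42=66: acc |= 66<<14 -> acc=1087371 shift=21
  byte[6]=0x77 cont=0 payload=0x77=119: acc |= 119<<21 -> acc=250648459 shift=28 [end]
Varint 3: bytes[3:7] = 8B AF C2 77 -> value 250648459 (4 byte(s))
  byte[7]=0xA6 cont=1 payload=0x26=38: acc |= 38<<0 -> acc=38 shift=7
  byte[8]=0xB6 cont=1 payload=0x36=54: acc |= 54<<7 -> acc=6950 shift=14
  byte[9]=0x48 cont=0 payload=0x48=72: acc |= 72<<14 -> acc=1186598 shift=21 [end]
Varint 4: bytes[7:10] = A6 B6 48 -> value 1186598 (3 byte(s))
  byte[10]=0x16 cont=0 payload=0x16=22: acc |= 22<<0 -> acc=22 shift=7 [end]
Varint 5: bytes[10:11] = 16 -> value 22 (1 byte(s))
  byte[11]=0xC9 cont=1 payload=0x49=73: acc |= 73<<0 -> acc=73 shift=7
  byte[12]=0xC3 cont=1 payload=0x43=67: acc |= 67<<7 -> acc=8649 shift=14
  byte[13]=0xF9 cont=1 payload=0x79=121: acc |= 121<<14 -> acc=1991113 shift=21
  byte[14]=0x50 cont=0 payload=0x50=80: acc |= 80<<21 -> acc=169763273 shift=28 [end]
Varint 6: bytes[11:15] = C9 C3 F9 50 -> value 169763273 (4 byte(s))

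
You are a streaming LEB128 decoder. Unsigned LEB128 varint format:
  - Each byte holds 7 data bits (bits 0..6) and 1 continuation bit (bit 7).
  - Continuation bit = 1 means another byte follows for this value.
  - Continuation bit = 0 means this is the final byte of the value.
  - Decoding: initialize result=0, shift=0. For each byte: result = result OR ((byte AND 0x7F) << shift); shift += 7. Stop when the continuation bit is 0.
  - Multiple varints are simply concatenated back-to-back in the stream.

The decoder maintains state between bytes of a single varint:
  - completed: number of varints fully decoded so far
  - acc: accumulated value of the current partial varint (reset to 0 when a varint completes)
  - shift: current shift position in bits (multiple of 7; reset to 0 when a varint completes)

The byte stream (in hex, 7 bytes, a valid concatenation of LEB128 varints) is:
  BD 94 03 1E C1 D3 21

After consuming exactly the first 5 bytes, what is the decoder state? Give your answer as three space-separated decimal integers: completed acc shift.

byte[0]=0xBD cont=1 payload=0x3D: acc |= 61<<0 -> completed=0 acc=61 shift=7
byte[1]=0x94 cont=1 payload=0x14: acc |= 20<<7 -> completed=0 acc=2621 shift=14
byte[2]=0x03 cont=0 payload=0x03: varint #1 complete (value=51773); reset -> completed=1 acc=0 shift=0
byte[3]=0x1E cont=0 payload=0x1E: varint #2 complete (value=30); reset -> completed=2 acc=0 shift=0
byte[4]=0xC1 cont=1 payload=0x41: acc |= 65<<0 -> completed=2 acc=65 shift=7

Answer: 2 65 7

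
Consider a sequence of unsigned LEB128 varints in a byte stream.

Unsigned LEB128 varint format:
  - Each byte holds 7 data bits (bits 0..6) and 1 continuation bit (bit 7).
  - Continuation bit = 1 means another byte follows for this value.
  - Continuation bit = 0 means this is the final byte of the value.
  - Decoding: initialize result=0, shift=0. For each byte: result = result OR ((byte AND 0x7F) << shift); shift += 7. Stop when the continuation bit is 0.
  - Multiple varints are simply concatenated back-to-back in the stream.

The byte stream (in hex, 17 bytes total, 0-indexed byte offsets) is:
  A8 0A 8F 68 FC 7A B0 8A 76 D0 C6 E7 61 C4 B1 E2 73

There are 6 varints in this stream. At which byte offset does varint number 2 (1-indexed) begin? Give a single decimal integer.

Answer: 2

Derivation:
  byte[0]=0xA8 cont=1 payload=0x28=40: acc |= 40<<0 -> acc=40 shift=7
  byte[1]=0x0A cont=0 payload=0x0A=10: acc |= 10<<7 -> acc=1320 shift=14 [end]
Varint 1: bytes[0:2] = A8 0A -> value 1320 (2 byte(s))
  byte[2]=0x8F cont=1 payload=0x0F=15: acc |= 15<<0 -> acc=15 shift=7
  byte[3]=0x68 cont=0 payload=0x68=104: acc |= 104<<7 -> acc=13327 shift=14 [end]
Varint 2: bytes[2:4] = 8F 68 -> value 13327 (2 byte(s))
  byte[4]=0xFC cont=1 payload=0x7C=124: acc |= 124<<0 -> acc=124 shift=7
  byte[5]=0x7A cont=0 payload=0x7A=122: acc |= 122<<7 -> acc=15740 shift=14 [end]
Varint 3: bytes[4:6] = FC 7A -> value 15740 (2 byte(s))
  byte[6]=0xB0 cont=1 payload=0x30=48: acc |= 48<<0 -> acc=48 shift=7
  byte[7]=0x8A cont=1 payload=0x0A=10: acc |= 10<<7 -> acc=1328 shift=14
  byte[8]=0x76 cont=0 payload=0x76=118: acc |= 118<<14 -> acc=1934640 shift=21 [end]
Varint 4: bytes[6:9] = B0 8A 76 -> value 1934640 (3 byte(s))
  byte[9]=0xD0 cont=1 payload=0x50=80: acc |= 80<<0 -> acc=80 shift=7
  byte[10]=0xC6 cont=1 payload=0x46=70: acc |= 70<<7 -> acc=9040 shift=14
  byte[11]=0xE7 cont=1 payload=0x67=103: acc |= 103<<14 -> acc=1696592 shift=21
  byte[12]=0x61 cont=0 payload=0x61=97: acc |= 97<<21 -> acc=205120336 shift=28 [end]
Varint 5: bytes[9:13] = D0 C6 E7 61 -> value 205120336 (4 byte(s))
  byte[13]=0xC4 cont=1 payload=0x44=68: acc |= 68<<0 -> acc=68 shift=7
  byte[14]=0xB1 cont=1 payload=0x31=49: acc |= 49<<7 -> acc=6340 shift=14
  byte[15]=0xE2 cont=1 payload=0x62=98: acc |= 98<<14 -> acc=1611972 shift=21
  byte[16]=0x73 cont=0 payload=0x73=115: acc |= 115<<21 -> acc=242784452 shift=28 [end]
Varint 6: bytes[13:17] = C4 B1 E2 73 -> value 242784452 (4 byte(s))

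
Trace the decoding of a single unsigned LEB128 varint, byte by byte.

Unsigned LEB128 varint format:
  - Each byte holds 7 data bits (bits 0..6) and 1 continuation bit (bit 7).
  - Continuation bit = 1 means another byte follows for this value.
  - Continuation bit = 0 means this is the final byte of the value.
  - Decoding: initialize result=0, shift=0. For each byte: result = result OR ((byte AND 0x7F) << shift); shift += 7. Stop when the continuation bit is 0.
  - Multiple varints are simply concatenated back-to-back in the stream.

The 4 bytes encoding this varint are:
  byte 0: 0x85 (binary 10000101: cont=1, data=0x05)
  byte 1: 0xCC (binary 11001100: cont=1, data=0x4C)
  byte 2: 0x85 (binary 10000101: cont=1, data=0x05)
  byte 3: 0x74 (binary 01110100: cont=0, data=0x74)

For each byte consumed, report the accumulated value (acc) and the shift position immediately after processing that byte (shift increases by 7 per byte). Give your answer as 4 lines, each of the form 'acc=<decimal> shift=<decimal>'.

byte 0=0x85: payload=0x05=5, contrib = 5<<0 = 5; acc -> 5, shift -> 7
byte 1=0xCC: payload=0x4C=76, contrib = 76<<7 = 9728; acc -> 9733, shift -> 14
byte 2=0x85: payload=0x05=5, contrib = 5<<14 = 81920; acc -> 91653, shift -> 21
byte 3=0x74: payload=0x74=116, contrib = 116<<21 = 243269632; acc -> 243361285, shift -> 28

Answer: acc=5 shift=7
acc=9733 shift=14
acc=91653 shift=21
acc=243361285 shift=28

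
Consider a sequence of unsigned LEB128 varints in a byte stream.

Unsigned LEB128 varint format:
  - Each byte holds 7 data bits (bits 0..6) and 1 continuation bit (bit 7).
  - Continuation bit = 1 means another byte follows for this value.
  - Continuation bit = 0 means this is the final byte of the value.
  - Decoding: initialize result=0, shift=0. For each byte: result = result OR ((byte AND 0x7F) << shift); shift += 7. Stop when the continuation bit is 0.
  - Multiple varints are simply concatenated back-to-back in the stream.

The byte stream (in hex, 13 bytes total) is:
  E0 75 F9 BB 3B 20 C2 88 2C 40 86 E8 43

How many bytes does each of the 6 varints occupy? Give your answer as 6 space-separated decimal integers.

  byte[0]=0xE0 cont=1 payload=0x60=96: acc |= 96<<0 -> acc=96 shift=7
  byte[1]=0x75 cont=0 payload=0x75=117: acc |= 117<<7 -> acc=15072 shift=14 [end]
Varint 1: bytes[0:2] = E0 75 -> value 15072 (2 byte(s))
  byte[2]=0xF9 cont=1 payload=0x79=121: acc |= 121<<0 -> acc=121 shift=7
  byte[3]=0xBB cont=1 payload=0x3B=59: acc |= 59<<7 -> acc=7673 shift=14
  byte[4]=0x3B cont=0 payload=0x3B=59: acc |= 59<<14 -> acc=974329 shift=21 [end]
Varint 2: bytes[2:5] = F9 BB 3B -> value 974329 (3 byte(s))
  byte[5]=0x20 cont=0 payload=0x20=32: acc |= 32<<0 -> acc=32 shift=7 [end]
Varint 3: bytes[5:6] = 20 -> value 32 (1 byte(s))
  byte[6]=0xC2 cont=1 payload=0x42=66: acc |= 66<<0 -> acc=66 shift=7
  byte[7]=0x88 cont=1 payload=0x08=8: acc |= 8<<7 -> acc=1090 shift=14
  byte[8]=0x2C cont=0 payload=0x2C=44: acc |= 44<<14 -> acc=721986 shift=21 [end]
Varint 4: bytes[6:9] = C2 88 2C -> value 721986 (3 byte(s))
  byte[9]=0x40 cont=0 payload=0x40=64: acc |= 64<<0 -> acc=64 shift=7 [end]
Varint 5: bytes[9:10] = 40 -> value 64 (1 byte(s))
  byte[10]=0x86 cont=1 payload=0x06=6: acc |= 6<<0 -> acc=6 shift=7
  byte[11]=0xE8 cont=1 payload=0x68=104: acc |= 104<<7 -> acc=13318 shift=14
  byte[12]=0x43 cont=0 payload=0x43=67: acc |= 67<<14 -> acc=1111046 shift=21 [end]
Varint 6: bytes[10:13] = 86 E8 43 -> value 1111046 (3 byte(s))

Answer: 2 3 1 3 1 3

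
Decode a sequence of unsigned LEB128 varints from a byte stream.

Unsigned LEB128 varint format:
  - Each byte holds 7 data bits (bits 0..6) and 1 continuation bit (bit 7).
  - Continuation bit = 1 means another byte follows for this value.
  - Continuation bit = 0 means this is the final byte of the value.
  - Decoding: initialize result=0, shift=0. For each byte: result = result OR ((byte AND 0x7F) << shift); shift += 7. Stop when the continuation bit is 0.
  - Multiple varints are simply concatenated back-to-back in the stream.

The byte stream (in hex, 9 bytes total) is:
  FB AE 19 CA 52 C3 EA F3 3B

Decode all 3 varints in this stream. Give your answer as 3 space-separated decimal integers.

  byte[0]=0xFB cont=1 payload=0x7B=123: acc |= 123<<0 -> acc=123 shift=7
  byte[1]=0xAE cont=1 payload=0x2E=46: acc |= 46<<7 -> acc=6011 shift=14
  byte[2]=0x19 cont=0 payload=0x19=25: acc |= 25<<14 -> acc=415611 shift=21 [end]
Varint 1: bytes[0:3] = FB AE 19 -> value 415611 (3 byte(s))
  byte[3]=0xCA cont=1 payload=0x4A=74: acc |= 74<<0 -> acc=74 shift=7
  byte[4]=0x52 cont=0 payload=0x52=82: acc |= 82<<7 -> acc=10570 shift=14 [end]
Varint 2: bytes[3:5] = CA 52 -> value 10570 (2 byte(s))
  byte[5]=0xC3 cont=1 payload=0x43=67: acc |= 67<<0 -> acc=67 shift=7
  byte[6]=0xEA cont=1 payload=0x6A=106: acc |= 106<<7 -> acc=13635 shift=14
  byte[7]=0xF3 cont=1 payload=0x73=115: acc |= 115<<14 -> acc=1897795 shift=21
  byte[8]=0x3B cont=0 payload=0x3B=59: acc |= 59<<21 -> acc=125629763 shift=28 [end]
Varint 3: bytes[5:9] = C3 EA F3 3B -> value 125629763 (4 byte(s))

Answer: 415611 10570 125629763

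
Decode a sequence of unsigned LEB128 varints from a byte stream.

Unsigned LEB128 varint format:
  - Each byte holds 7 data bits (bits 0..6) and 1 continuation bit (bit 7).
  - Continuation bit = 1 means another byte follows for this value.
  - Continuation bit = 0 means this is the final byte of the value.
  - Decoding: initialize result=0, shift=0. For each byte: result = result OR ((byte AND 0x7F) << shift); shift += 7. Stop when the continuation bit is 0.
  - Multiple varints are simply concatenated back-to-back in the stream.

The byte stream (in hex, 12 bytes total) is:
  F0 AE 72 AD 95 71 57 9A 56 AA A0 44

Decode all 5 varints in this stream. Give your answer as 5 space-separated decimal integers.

Answer: 1873776 1854125 87 11034 1118250

Derivation:
  byte[0]=0xF0 cont=1 payload=0x70=112: acc |= 112<<0 -> acc=112 shift=7
  byte[1]=0xAE cont=1 payload=0x2E=46: acc |= 46<<7 -> acc=6000 shift=14
  byte[2]=0x72 cont=0 payload=0x72=114: acc |= 114<<14 -> acc=1873776 shift=21 [end]
Varint 1: bytes[0:3] = F0 AE 72 -> value 1873776 (3 byte(s))
  byte[3]=0xAD cont=1 payload=0x2D=45: acc |= 45<<0 -> acc=45 shift=7
  byte[4]=0x95 cont=1 payload=0x15=21: acc |= 21<<7 -> acc=2733 shift=14
  byte[5]=0x71 cont=0 payload=0x71=113: acc |= 113<<14 -> acc=1854125 shift=21 [end]
Varint 2: bytes[3:6] = AD 95 71 -> value 1854125 (3 byte(s))
  byte[6]=0x57 cont=0 payload=0x57=87: acc |= 87<<0 -> acc=87 shift=7 [end]
Varint 3: bytes[6:7] = 57 -> value 87 (1 byte(s))
  byte[7]=0x9A cont=1 payload=0x1A=26: acc |= 26<<0 -> acc=26 shift=7
  byte[8]=0x56 cont=0 payload=0x56=86: acc |= 86<<7 -> acc=11034 shift=14 [end]
Varint 4: bytes[7:9] = 9A 56 -> value 11034 (2 byte(s))
  byte[9]=0xAA cont=1 payload=0x2A=42: acc |= 42<<0 -> acc=42 shift=7
  byte[10]=0xA0 cont=1 payload=0x20=32: acc |= 32<<7 -> acc=4138 shift=14
  byte[11]=0x44 cont=0 payload=0x44=68: acc |= 68<<14 -> acc=1118250 shift=21 [end]
Varint 5: bytes[9:12] = AA A0 44 -> value 1118250 (3 byte(s))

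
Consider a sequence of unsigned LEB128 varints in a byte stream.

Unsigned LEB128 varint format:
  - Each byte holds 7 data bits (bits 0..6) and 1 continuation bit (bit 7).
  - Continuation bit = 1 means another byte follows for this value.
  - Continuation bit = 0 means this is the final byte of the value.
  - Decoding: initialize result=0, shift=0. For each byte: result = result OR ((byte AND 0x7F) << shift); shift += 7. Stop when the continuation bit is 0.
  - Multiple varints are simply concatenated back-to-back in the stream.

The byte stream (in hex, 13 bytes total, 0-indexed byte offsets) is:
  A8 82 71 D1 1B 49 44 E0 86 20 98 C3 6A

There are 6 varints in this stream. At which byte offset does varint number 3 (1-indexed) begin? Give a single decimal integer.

  byte[0]=0xA8 cont=1 payload=0x28=40: acc |= 40<<0 -> acc=40 shift=7
  byte[1]=0x82 cont=1 payload=0x02=2: acc |= 2<<7 -> acc=296 shift=14
  byte[2]=0x71 cont=0 payload=0x71=113: acc |= 113<<14 -> acc=1851688 shift=21 [end]
Varint 1: bytes[0:3] = A8 82 71 -> value 1851688 (3 byte(s))
  byte[3]=0xD1 cont=1 payload=0x51=81: acc |= 81<<0 -> acc=81 shift=7
  byte[4]=0x1B cont=0 payload=0x1B=27: acc |= 27<<7 -> acc=3537 shift=14 [end]
Varint 2: bytes[3:5] = D1 1B -> value 3537 (2 byte(s))
  byte[5]=0x49 cont=0 payload=0x49=73: acc |= 73<<0 -> acc=73 shift=7 [end]
Varint 3: bytes[5:6] = 49 -> value 73 (1 byte(s))
  byte[6]=0x44 cont=0 payload=0x44=68: acc |= 68<<0 -> acc=68 shift=7 [end]
Varint 4: bytes[6:7] = 44 -> value 68 (1 byte(s))
  byte[7]=0xE0 cont=1 payload=0x60=96: acc |= 96<<0 -> acc=96 shift=7
  byte[8]=0x86 cont=1 payload=0x06=6: acc |= 6<<7 -> acc=864 shift=14
  byte[9]=0x20 cont=0 payload=0x20=32: acc |= 32<<14 -> acc=525152 shift=21 [end]
Varint 5: bytes[7:10] = E0 86 20 -> value 525152 (3 byte(s))
  byte[10]=0x98 cont=1 payload=0x18=24: acc |= 24<<0 -> acc=24 shift=7
  byte[11]=0xC3 cont=1 payload=0x43=67: acc |= 67<<7 -> acc=8600 shift=14
  byte[12]=0x6A cont=0 payload=0x6A=106: acc |= 106<<14 -> acc=1745304 shift=21 [end]
Varint 6: bytes[10:13] = 98 C3 6A -> value 1745304 (3 byte(s))

Answer: 5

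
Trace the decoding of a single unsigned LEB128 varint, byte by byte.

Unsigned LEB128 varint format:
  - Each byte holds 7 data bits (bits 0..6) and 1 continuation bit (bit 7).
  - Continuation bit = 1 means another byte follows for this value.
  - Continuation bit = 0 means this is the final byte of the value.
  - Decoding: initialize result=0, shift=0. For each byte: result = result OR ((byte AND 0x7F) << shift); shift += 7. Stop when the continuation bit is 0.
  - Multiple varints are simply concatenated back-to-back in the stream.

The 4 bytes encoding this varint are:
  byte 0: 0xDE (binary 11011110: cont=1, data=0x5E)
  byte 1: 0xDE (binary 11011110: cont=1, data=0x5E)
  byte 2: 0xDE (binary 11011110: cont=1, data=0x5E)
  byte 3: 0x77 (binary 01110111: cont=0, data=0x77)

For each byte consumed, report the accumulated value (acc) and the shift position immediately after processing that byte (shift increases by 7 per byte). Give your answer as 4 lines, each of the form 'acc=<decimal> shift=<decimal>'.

byte 0=0xDE: payload=0x5E=94, contrib = 94<<0 = 94; acc -> 94, shift -> 7
byte 1=0xDE: payload=0x5E=94, contrib = 94<<7 = 12032; acc -> 12126, shift -> 14
byte 2=0xDE: payload=0x5E=94, contrib = 94<<14 = 1540096; acc -> 1552222, shift -> 21
byte 3=0x77: payload=0x77=119, contrib = 119<<21 = 249561088; acc -> 251113310, shift -> 28

Answer: acc=94 shift=7
acc=12126 shift=14
acc=1552222 shift=21
acc=251113310 shift=28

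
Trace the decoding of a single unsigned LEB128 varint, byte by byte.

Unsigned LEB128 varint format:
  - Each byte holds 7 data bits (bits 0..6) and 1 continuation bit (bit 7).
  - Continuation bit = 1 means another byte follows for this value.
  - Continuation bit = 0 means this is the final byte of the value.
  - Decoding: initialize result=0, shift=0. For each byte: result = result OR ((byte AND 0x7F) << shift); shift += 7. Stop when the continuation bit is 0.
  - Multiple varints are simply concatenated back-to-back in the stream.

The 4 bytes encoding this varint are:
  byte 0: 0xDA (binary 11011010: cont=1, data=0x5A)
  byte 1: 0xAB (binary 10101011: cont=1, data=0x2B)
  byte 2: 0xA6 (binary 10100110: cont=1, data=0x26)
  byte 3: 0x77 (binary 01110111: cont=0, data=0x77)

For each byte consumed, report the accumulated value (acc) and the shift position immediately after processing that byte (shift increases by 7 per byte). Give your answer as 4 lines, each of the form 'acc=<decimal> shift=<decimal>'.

byte 0=0xDA: payload=0x5A=90, contrib = 90<<0 = 90; acc -> 90, shift -> 7
byte 1=0xAB: payload=0x2B=43, contrib = 43<<7 = 5504; acc -> 5594, shift -> 14
byte 2=0xA6: payload=0x26=38, contrib = 38<<14 = 622592; acc -> 628186, shift -> 21
byte 3=0x77: payload=0x77=119, contrib = 119<<21 = 249561088; acc -> 250189274, shift -> 28

Answer: acc=90 shift=7
acc=5594 shift=14
acc=628186 shift=21
acc=250189274 shift=28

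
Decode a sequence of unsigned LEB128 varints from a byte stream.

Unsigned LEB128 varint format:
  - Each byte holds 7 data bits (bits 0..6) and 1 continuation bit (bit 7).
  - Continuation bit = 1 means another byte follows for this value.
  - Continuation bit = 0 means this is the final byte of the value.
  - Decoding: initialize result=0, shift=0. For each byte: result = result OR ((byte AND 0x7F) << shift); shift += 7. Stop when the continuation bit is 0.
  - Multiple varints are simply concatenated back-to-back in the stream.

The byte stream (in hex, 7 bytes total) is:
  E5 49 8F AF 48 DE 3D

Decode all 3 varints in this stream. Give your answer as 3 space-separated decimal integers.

Answer: 9445 1185679 7902

Derivation:
  byte[0]=0xE5 cont=1 payload=0x65=101: acc |= 101<<0 -> acc=101 shift=7
  byte[1]=0x49 cont=0 payload=0x49=73: acc |= 73<<7 -> acc=9445 shift=14 [end]
Varint 1: bytes[0:2] = E5 49 -> value 9445 (2 byte(s))
  byte[2]=0x8F cont=1 payload=0x0F=15: acc |= 15<<0 -> acc=15 shift=7
  byte[3]=0xAF cont=1 payload=0x2F=47: acc |= 47<<7 -> acc=6031 shift=14
  byte[4]=0x48 cont=0 payload=0x48=72: acc |= 72<<14 -> acc=1185679 shift=21 [end]
Varint 2: bytes[2:5] = 8F AF 48 -> value 1185679 (3 byte(s))
  byte[5]=0xDE cont=1 payload=0x5E=94: acc |= 94<<0 -> acc=94 shift=7
  byte[6]=0x3D cont=0 payload=0x3D=61: acc |= 61<<7 -> acc=7902 shift=14 [end]
Varint 3: bytes[5:7] = DE 3D -> value 7902 (2 byte(s))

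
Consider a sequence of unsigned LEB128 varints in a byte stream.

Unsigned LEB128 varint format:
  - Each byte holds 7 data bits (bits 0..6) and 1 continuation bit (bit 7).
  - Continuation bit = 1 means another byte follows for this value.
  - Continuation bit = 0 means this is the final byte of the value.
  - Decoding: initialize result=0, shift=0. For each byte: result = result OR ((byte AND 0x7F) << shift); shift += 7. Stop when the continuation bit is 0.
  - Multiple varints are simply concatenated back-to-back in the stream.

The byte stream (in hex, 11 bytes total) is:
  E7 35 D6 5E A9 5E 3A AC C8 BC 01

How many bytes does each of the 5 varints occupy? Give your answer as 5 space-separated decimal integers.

Answer: 2 2 2 1 4

Derivation:
  byte[0]=0xE7 cont=1 payload=0x67=103: acc |= 103<<0 -> acc=103 shift=7
  byte[1]=0x35 cont=0 payload=0x35=53: acc |= 53<<7 -> acc=6887 shift=14 [end]
Varint 1: bytes[0:2] = E7 35 -> value 6887 (2 byte(s))
  byte[2]=0xD6 cont=1 payload=0x56=86: acc |= 86<<0 -> acc=86 shift=7
  byte[3]=0x5E cont=0 payload=0x5E=94: acc |= 94<<7 -> acc=12118 shift=14 [end]
Varint 2: bytes[2:4] = D6 5E -> value 12118 (2 byte(s))
  byte[4]=0xA9 cont=1 payload=0x29=41: acc |= 41<<0 -> acc=41 shift=7
  byte[5]=0x5E cont=0 payload=0x5E=94: acc |= 94<<7 -> acc=12073 shift=14 [end]
Varint 3: bytes[4:6] = A9 5E -> value 12073 (2 byte(s))
  byte[6]=0x3A cont=0 payload=0x3A=58: acc |= 58<<0 -> acc=58 shift=7 [end]
Varint 4: bytes[6:7] = 3A -> value 58 (1 byte(s))
  byte[7]=0xAC cont=1 payload=0x2C=44: acc |= 44<<0 -> acc=44 shift=7
  byte[8]=0xC8 cont=1 payload=0x48=72: acc |= 72<<7 -> acc=9260 shift=14
  byte[9]=0xBC cont=1 payload=0x3C=60: acc |= 60<<14 -> acc=992300 shift=21
  byte[10]=0x01 cont=0 payload=0x01=1: acc |= 1<<21 -> acc=3089452 shift=28 [end]
Varint 5: bytes[7:11] = AC C8 BC 01 -> value 3089452 (4 byte(s))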